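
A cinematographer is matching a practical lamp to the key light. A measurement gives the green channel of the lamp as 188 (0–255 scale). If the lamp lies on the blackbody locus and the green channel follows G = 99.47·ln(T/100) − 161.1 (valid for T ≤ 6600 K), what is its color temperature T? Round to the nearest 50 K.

ln t = (188 + 161.1) / 99.47 = 3.5096.
t = e^3.5096 = 33.435.
T = 100·t = 3343 K → 3350 K to the nearest 50 K.

3350 K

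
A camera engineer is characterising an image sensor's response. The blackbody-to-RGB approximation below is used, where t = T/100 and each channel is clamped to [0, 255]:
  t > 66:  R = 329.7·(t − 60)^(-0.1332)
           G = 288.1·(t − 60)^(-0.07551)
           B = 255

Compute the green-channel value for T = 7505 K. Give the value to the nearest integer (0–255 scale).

235

t = 7505/100 = 75.05; the t > 66 branch applies.
G = 288.1·(75.05 − 60)^(-0.07551) = 288.1·15.05^(-0.07551) = 288.1·0.81486 = 234.762.
Rounded: 235.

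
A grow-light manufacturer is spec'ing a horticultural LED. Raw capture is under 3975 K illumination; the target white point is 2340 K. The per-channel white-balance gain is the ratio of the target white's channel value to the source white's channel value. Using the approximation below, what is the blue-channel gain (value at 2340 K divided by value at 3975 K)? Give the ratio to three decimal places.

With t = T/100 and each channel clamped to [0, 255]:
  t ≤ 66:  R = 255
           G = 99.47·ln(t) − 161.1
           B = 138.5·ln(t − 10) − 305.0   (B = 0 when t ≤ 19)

At 3975 K (t = 39.75):
  B = 138.5·ln(39.75 − 10) − 305.0 = 138.5·ln 29.75 − 305.0 = 138.5·3.3928 − 305.0 = 164.907.
At 2340 K (t = 23.4):
  B = 138.5·ln(23.4 − 10) − 305.0 = 138.5·ln 13.4 − 305.0 = 138.5·2.5953 − 305.0 = 54.443.
Gain = 54.443 / 164.907 = 0.3301 → 0.330.

0.330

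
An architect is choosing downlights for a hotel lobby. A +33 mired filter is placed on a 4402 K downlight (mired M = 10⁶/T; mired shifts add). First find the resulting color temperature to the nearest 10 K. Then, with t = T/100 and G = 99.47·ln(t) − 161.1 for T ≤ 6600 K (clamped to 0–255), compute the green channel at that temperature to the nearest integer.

202

M_in = 10⁶/4402 = 227.17; M_out = 227.17 + (+33) = 260.17.
T_out = 10⁶/260.17 = 3843.6 K → 3840 K; t = 38.4.
G = 99.47·ln 38.4 − 161.1 = 99.47·3.6481 − 161.1 = 201.772.
Rounded: 202.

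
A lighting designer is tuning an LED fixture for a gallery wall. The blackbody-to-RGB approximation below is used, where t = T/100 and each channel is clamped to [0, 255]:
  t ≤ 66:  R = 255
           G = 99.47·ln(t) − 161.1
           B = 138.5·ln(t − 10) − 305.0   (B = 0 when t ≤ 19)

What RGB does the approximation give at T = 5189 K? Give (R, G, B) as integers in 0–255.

t = 5189/100 = 51.89; the t ≤ 66 branch applies.
R = 255 by definition for t ≤ 66.
G = 99.47·ln 51.89 − 161.1 = 99.47·3.9491 − 161.1 = 231.720.
B = 138.5·ln(51.89 − 10) − 305.0 = 138.5·ln 41.89 − 305.0 = 138.5·3.7350 − 305.0 = 212.304.
Rounded: (255, 232, 212).

(255, 232, 212)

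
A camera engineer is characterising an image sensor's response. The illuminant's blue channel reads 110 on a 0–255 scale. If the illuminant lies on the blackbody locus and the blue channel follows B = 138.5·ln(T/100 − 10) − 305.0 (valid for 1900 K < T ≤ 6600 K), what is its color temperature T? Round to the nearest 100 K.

3000 K

ln(t − 10) = (110 + 305.0) / 138.5 = 2.9964.
t − 10 = e^2.9964 = 20.013, so t = 30.013.
T = 100·t = 3001 K → 3000 K to the nearest 100 K.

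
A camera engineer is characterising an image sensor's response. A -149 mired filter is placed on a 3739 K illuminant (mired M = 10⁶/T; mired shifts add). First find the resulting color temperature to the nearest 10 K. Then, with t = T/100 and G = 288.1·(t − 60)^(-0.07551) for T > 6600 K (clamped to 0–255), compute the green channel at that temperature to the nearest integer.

226

M_in = 10⁶/3739 = 267.45; M_out = 267.45 + (-149) = 118.45.
T_out = 10⁶/118.45 = 8442.3 K → 8440 K; t = 84.4.
G = 288.1·(84.4 − 60)^(-0.07551) = 288.1·24.4^(-0.07551) = 288.1·0.78567 = 226.350.
Rounded: 226.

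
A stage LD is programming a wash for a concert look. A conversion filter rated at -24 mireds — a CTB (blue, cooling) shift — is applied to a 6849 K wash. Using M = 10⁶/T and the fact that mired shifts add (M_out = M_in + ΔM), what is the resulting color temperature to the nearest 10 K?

8200 K

M_in = 10⁶/6849 = 146.01 mireds.
M_out = 146.01 + (-24) = 122.01 mireds.
T_out = 10⁶/122.01 = 8196.3 K → 8200 K.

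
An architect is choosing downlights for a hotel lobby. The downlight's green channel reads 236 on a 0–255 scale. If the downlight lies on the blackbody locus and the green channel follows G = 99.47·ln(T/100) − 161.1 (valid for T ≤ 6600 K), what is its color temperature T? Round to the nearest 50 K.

5400 K

ln t = (236 + 161.1) / 99.47 = 3.9922.
t = e^3.9922 = 54.172.
T = 100·t = 5417 K → 5400 K to the nearest 50 K.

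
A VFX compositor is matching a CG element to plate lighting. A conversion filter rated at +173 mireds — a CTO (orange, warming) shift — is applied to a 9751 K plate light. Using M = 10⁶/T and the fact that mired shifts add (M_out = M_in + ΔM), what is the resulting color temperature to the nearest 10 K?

3630 K

M_in = 10⁶/9751 = 102.55 mireds.
M_out = 102.55 + (+173) = 275.55 mireds.
T_out = 10⁶/275.55 = 3629.1 K → 3630 K.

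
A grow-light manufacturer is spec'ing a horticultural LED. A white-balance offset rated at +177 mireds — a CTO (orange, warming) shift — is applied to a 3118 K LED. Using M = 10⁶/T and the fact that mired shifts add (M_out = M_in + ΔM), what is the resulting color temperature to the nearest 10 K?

2010 K

M_in = 10⁶/3118 = 320.72 mireds.
M_out = 320.72 + (+177) = 497.72 mireds.
T_out = 10⁶/497.72 = 2009.2 K → 2010 K.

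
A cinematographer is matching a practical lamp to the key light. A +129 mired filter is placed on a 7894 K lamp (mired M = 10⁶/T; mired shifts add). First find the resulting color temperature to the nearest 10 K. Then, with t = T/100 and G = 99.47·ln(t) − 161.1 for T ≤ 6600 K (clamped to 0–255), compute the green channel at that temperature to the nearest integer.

204

M_in = 10⁶/7894 = 126.68; M_out = 126.68 + (+129) = 255.68.
T_out = 10⁶/255.68 = 3911.2 K → 3910 K; t = 39.1.
G = 99.47·ln 39.1 − 161.1 = 99.47·3.6661 − 161.1 = 203.569.
Rounded: 204.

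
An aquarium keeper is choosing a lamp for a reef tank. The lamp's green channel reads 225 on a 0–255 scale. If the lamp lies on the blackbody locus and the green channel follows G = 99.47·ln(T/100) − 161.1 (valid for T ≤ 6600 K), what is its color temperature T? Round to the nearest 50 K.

ln t = (225 + 161.1) / 99.47 = 3.8816.
t = e^3.8816 = 48.500.
T = 100·t = 4850 K → 4850 K to the nearest 50 K.

4850 K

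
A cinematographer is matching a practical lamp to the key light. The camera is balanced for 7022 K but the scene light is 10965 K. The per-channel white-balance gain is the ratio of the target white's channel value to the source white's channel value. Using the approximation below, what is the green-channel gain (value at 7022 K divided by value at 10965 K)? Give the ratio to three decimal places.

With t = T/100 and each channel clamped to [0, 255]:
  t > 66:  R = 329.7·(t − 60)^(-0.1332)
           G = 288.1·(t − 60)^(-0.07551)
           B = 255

1.127

At 10965 K (t = 109.65):
  G = 288.1·(109.65 − 60)^(-0.07551) = 288.1·49.65^(-0.07551) = 288.1·0.74463 = 214.528.
At 7022 K (t = 70.22):
  G = 288.1·(70.22 − 60)^(-0.07551) = 288.1·10.22^(-0.07551) = 288.1·0.83903 = 241.724.
Gain = 241.724 / 214.528 = 1.1268 → 1.127.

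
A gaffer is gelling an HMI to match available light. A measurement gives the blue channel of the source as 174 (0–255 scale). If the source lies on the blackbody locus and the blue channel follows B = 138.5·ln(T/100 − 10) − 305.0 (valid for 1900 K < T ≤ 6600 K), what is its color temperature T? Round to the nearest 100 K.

ln(t − 10) = (174 + 305.0) / 138.5 = 3.4585.
t − 10 = e^3.4585 = 31.769, so t = 41.769.
T = 100·t = 4177 K → 4200 K to the nearest 100 K.

4200 K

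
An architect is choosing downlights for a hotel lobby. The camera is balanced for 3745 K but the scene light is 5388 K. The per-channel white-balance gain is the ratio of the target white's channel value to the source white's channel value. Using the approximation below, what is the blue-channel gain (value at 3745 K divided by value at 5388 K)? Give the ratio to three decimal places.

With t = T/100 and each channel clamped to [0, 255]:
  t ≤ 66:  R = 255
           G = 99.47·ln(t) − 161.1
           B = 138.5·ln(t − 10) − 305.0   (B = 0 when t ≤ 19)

0.703

At 5388 K (t = 53.88):
  B = 138.5·ln(53.88 − 10) − 305.0 = 138.5·ln 43.88 − 305.0 = 138.5·3.7815 − 305.0 = 218.732.
At 3745 K (t = 37.45):
  B = 138.5·ln(37.45 − 10) − 305.0 = 138.5·ln 27.45 − 305.0 = 138.5·3.3124 − 305.0 = 153.763.
Gain = 153.763 / 218.732 = 0.7030 → 0.703.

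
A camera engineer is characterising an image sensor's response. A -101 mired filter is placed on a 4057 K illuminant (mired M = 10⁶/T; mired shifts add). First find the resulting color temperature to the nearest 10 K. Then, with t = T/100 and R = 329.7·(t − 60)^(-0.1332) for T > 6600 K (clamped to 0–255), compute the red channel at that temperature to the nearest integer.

M_in = 10⁶/4057 = 246.49; M_out = 246.49 + (-101) = 145.49.
T_out = 10⁶/145.49 = 6873.4 K → 6870 K; t = 68.7.
R = 329.7·(68.7 − 60)^(-0.1332) = 329.7·8.7^(-0.1332) = 329.7·0.74965 = 247.158.
Rounded: 247.

247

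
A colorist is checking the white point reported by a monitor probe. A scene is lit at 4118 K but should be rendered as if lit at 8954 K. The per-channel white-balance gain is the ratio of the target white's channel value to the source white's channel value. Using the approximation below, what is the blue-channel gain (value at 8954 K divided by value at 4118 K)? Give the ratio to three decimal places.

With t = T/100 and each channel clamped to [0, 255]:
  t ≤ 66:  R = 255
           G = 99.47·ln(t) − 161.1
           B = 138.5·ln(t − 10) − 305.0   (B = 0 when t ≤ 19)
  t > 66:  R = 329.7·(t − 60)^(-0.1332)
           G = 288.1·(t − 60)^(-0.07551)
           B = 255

1.488

At 4118 K (t = 41.18):
  B = 138.5·ln(41.18 − 10) − 305.0 = 138.5·ln 31.18 − 305.0 = 138.5·3.4398 − 305.0 = 171.409.
At 8954 K (t = 89.54):
  B = 255 by definition for t > 66.
Gain = 255.000 / 171.409 = 1.4877 → 1.488.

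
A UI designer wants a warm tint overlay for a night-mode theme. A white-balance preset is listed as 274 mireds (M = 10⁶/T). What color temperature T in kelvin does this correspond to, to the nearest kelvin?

3650 K

T = 10⁶ / 274 = 3649.64 K → 3650 K.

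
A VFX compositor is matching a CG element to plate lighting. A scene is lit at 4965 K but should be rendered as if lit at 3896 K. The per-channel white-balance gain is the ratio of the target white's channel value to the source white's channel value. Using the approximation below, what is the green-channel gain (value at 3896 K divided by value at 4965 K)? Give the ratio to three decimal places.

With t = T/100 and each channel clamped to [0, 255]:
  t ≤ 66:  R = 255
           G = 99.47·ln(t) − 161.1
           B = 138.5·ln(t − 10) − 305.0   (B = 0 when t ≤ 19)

0.894

At 4965 K (t = 49.65):
  G = 99.47·ln 49.65 − 161.1 = 99.47·3.9050 − 161.1 = 227.330.
At 3896 K (t = 38.96):
  G = 99.47·ln 38.96 − 161.1 = 99.47·3.6625 − 161.1 = 203.212.
Gain = 203.212 / 227.330 = 0.8939 → 0.894.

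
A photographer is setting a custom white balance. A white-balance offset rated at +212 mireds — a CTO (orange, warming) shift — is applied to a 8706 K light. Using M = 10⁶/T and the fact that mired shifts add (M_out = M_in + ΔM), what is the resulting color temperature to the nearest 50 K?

3050 K

M_in = 10⁶/8706 = 114.86 mireds.
M_out = 114.86 + (+212) = 326.86 mireds.
T_out = 10⁶/326.86 = 3059.4 K → 3050 K.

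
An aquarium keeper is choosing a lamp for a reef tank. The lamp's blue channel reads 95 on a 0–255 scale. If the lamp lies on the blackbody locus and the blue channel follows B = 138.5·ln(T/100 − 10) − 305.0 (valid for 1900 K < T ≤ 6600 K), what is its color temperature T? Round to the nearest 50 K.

2800 K

ln(t − 10) = (95 + 305.0) / 138.5 = 2.8881.
t − 10 = e^2.8881 = 17.959, so t = 27.959.
T = 100·t = 2796 K → 2800 K to the nearest 50 K.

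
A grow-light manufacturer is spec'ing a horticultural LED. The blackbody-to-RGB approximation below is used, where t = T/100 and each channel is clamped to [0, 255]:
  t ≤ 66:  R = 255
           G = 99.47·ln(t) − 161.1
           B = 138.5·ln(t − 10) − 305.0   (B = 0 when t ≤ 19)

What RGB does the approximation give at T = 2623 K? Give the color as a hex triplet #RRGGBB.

t = 2623/100 = 26.23; the t ≤ 66 branch applies.
R = 255 by definition for t ≤ 66.
G = 99.47·ln 26.23 − 161.1 = 99.47·3.2669 − 161.1 = 163.859.
B = 138.5·ln(26.23 − 10) − 305.0 = 138.5·ln 16.23 − 305.0 = 138.5·2.7869 − 305.0 = 80.980.
Rounded: (255, 164, 81).
In hex: #FFA451.

#FFA451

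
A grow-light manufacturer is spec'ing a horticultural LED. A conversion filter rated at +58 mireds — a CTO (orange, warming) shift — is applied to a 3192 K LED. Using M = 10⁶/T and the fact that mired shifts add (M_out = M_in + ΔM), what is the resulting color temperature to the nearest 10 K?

M_in = 10⁶/3192 = 313.28 mireds.
M_out = 313.28 + (+58) = 371.28 mireds.
T_out = 10⁶/371.28 = 2693.4 K → 2690 K.

2690 K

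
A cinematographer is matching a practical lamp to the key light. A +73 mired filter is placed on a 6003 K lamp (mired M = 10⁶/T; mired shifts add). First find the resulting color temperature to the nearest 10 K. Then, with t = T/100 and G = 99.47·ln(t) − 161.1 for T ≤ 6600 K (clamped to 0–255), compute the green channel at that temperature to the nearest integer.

210

M_in = 10⁶/6003 = 166.58; M_out = 166.58 + (+73) = 239.58.
T_out = 10⁶/239.58 = 4173.9 K → 4170 K; t = 41.7.
G = 99.47·ln 41.7 − 161.1 = 99.47·3.7305 − 161.1 = 209.973.
Rounded: 210.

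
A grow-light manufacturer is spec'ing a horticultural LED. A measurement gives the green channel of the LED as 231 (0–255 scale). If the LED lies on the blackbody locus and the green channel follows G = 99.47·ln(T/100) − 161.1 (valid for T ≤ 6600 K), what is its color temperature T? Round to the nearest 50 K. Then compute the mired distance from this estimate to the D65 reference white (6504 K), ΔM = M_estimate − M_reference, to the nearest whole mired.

ln t = (231 + 161.1) / 99.47 = 3.9419.
t = e^3.9419 = 51.516.
T = 100·t = 5152 K → 5150 K to the nearest 50 K.
M_estimate = 10⁶/5150 = 194.17; M_reference = 10⁶/6504 = 153.75.
ΔM = 194.17 − 153.75 = 40.42 → +40 mireds.

+40 mireds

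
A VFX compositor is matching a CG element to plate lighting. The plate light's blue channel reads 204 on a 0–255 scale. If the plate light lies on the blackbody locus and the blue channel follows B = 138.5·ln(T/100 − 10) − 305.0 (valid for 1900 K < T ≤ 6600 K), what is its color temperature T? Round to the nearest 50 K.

ln(t − 10) = (204 + 305.0) / 138.5 = 3.6751.
t − 10 = e^3.6751 = 39.452, so t = 49.452.
T = 100·t = 4945 K → 4950 K to the nearest 50 K.

4950 K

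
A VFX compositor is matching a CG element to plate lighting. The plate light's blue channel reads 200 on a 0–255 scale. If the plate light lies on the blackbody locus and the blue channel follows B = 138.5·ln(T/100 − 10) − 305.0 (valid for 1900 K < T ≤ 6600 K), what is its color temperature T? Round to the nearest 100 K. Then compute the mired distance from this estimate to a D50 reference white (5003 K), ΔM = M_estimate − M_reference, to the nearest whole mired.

+8 mireds

ln(t − 10) = (200 + 305.0) / 138.5 = 3.6462.
t − 10 = e^3.6462 = 38.329, so t = 48.329.
T = 100·t = 4833 K → 4800 K to the nearest 100 K.
M_estimate = 10⁶/4800 = 208.33; M_reference = 10⁶/5003 = 199.88.
ΔM = 208.33 − 199.88 = 8.45 → +8 mireds.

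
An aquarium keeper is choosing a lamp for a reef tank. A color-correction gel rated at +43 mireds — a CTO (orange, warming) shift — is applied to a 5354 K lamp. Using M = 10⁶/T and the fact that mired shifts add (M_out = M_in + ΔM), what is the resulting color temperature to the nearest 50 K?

M_in = 10⁶/5354 = 186.78 mireds.
M_out = 186.78 + (+43) = 229.78 mireds.
T_out = 10⁶/229.78 = 4352.1 K → 4350 K.

4350 K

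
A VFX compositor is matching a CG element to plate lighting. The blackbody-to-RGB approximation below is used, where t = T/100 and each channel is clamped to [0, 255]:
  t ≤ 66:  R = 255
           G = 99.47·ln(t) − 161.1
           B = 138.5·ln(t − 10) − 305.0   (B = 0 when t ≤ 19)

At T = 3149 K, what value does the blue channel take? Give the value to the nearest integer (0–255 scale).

t = 3149/100 = 31.49; the t ≤ 66 branch applies.
B = 138.5·ln(31.49 − 10) − 305.0 = 138.5·ln 21.49 − 305.0 = 138.5·3.0676 − 305.0 = 119.861.
Rounded: 120.

120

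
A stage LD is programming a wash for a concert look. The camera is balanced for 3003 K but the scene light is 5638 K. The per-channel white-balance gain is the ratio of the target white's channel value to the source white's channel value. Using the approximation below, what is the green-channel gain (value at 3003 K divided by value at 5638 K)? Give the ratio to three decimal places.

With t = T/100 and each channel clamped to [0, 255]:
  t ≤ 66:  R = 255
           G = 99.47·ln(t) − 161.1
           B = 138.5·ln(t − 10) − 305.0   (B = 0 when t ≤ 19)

0.739

At 5638 K (t = 56.38):
  G = 99.47·ln 56.38 − 161.1 = 99.47·4.0321 − 161.1 = 239.974.
At 3003 K (t = 30.03):
  G = 99.47·ln 30.03 − 161.1 = 99.47·3.4022 − 161.1 = 177.317.
Gain = 177.317 / 239.974 = 0.7389 → 0.739.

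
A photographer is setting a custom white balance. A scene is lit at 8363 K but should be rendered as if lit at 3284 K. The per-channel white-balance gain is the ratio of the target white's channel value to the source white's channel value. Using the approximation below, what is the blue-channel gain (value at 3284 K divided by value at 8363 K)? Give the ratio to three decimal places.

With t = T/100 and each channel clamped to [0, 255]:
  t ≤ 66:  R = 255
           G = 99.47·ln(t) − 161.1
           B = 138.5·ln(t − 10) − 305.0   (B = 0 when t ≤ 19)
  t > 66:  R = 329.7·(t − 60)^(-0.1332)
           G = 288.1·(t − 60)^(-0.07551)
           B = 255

0.503

At 8363 K (t = 83.63):
  B = 255 by definition for t > 66.
At 3284 K (t = 32.84):
  B = 138.5·ln(32.84 − 10) − 305.0 = 138.5·ln 22.84 − 305.0 = 138.5·3.1285 − 305.0 = 128.299.
Gain = 128.299 / 255.000 = 0.5031 → 0.503.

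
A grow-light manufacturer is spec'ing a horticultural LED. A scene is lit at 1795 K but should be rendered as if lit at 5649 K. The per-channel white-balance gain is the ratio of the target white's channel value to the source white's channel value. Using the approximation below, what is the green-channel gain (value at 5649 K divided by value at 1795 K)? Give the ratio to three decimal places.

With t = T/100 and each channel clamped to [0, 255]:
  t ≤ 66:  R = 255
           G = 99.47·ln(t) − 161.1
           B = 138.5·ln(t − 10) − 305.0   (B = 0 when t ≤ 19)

At 1795 K (t = 17.95):
  G = 99.47·ln 17.95 − 161.1 = 99.47·2.8876 − 161.1 = 126.129.
At 5649 K (t = 56.49):
  G = 99.47·ln 56.49 − 161.1 = 99.47·4.0341 − 161.1 = 240.168.
Gain = 240.168 / 126.129 = 1.9042 → 1.904.

1.904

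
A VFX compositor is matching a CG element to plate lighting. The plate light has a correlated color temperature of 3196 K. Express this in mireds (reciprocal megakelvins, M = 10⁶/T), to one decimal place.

312.9 mireds

M = 10⁶ / 3196 = 312.891 → 312.9 mireds.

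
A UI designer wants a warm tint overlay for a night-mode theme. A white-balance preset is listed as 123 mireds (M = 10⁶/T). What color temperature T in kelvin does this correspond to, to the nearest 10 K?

T = 10⁶ / 123 = 8130.08 K → 8130 K.

8130 K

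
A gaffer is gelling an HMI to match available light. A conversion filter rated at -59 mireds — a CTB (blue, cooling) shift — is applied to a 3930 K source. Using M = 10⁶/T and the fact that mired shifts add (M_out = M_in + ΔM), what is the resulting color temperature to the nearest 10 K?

5120 K

M_in = 10⁶/3930 = 254.45 mireds.
M_out = 254.45 + (-59) = 195.45 mireds.
T_out = 10⁶/195.45 = 5116.3 K → 5120 K.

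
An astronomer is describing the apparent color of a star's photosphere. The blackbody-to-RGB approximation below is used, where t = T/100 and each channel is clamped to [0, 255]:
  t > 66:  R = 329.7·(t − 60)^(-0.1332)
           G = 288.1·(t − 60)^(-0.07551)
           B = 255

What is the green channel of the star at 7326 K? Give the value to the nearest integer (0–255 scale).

t = 7326/100 = 73.26; the t > 66 branch applies.
G = 288.1·(73.26 − 60)^(-0.07551) = 288.1·13.26^(-0.07551) = 288.1·0.82269 = 237.017.
Rounded: 237.

237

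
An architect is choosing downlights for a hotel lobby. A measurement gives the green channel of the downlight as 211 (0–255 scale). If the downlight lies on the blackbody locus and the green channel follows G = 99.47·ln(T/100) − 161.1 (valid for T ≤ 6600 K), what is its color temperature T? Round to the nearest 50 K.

4200 K

ln t = (211 + 161.1) / 99.47 = 3.7408.
t = e^3.7408 = 42.133.
T = 100·t = 4213 K → 4200 K to the nearest 50 K.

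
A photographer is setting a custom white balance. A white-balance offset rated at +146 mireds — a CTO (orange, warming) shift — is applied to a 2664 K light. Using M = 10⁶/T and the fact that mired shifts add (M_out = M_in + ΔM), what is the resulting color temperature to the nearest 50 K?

1900 K

M_in = 10⁶/2664 = 375.38 mireds.
M_out = 375.38 + (+146) = 521.38 mireds.
T_out = 10⁶/521.38 = 1918.0 K → 1900 K.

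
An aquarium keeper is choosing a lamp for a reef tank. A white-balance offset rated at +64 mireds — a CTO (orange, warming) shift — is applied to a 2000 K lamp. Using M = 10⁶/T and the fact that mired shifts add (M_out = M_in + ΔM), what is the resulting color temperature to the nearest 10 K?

1770 K

M_in = 10⁶/2000 = 500.00 mireds.
M_out = 500.00 + (+64) = 564.00 mireds.
T_out = 10⁶/564.00 = 1773.0 K → 1770 K.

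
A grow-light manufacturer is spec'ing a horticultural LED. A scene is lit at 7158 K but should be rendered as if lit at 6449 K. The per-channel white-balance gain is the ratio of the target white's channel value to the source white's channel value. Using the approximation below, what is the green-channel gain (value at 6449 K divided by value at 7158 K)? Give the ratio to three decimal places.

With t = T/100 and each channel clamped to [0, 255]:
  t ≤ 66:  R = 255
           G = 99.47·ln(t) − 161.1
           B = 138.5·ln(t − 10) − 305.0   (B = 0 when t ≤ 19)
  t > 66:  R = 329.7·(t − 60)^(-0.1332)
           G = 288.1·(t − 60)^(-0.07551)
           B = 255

At 7158 K (t = 71.58):
  G = 288.1·(71.58 − 60)^(-0.07551) = 288.1·11.58^(-0.07551) = 288.1·0.83115 = 239.454.
At 6449 K (t = 64.49):
  G = 99.47·ln 64.49 − 161.1 = 99.47·4.1665 − 161.1 = 253.343.
Gain = 253.343 / 239.454 = 1.0580 → 1.058.

1.058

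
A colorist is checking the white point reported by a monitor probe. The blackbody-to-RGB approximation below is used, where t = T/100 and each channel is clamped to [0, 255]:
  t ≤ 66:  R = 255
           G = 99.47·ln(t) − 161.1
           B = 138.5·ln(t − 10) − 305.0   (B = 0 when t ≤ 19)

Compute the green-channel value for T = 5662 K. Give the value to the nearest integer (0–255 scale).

240

t = 5662/100 = 56.62; the t ≤ 66 branch applies.
G = 99.47·ln 56.62 − 161.1 = 99.47·4.0364 − 161.1 = 240.397.
Rounded: 240.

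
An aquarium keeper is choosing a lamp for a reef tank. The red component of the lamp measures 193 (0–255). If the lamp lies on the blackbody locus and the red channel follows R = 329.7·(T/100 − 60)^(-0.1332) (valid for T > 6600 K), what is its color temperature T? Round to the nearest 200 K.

(t − 60)^(-0.1332) = 193/329.7 = 0.58538.
t − 60 = 0.58538^(1/-0.1332) = 0.58538^(-7.508) = 55.713, so t = 115.713.
T = 100·t = 11571 K → 11600 K to the nearest 200 K.

11600 K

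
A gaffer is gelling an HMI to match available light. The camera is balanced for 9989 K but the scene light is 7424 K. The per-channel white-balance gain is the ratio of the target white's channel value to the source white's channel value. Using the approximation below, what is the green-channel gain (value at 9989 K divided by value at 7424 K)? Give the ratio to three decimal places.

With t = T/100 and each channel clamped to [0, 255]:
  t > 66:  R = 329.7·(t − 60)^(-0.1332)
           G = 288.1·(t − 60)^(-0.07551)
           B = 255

0.925

At 7424 K (t = 74.24):
  G = 288.1·(74.24 − 60)^(-0.07551) = 288.1·14.24^(-0.07551) = 288.1·0.81827 = 235.745.
At 9989 K (t = 99.89):
  G = 288.1·(99.89 − 60)^(-0.07551) = 288.1·39.89^(-0.07551) = 288.1·0.75704 = 218.103.
Gain = 218.103 / 235.745 = 0.9252 → 0.925.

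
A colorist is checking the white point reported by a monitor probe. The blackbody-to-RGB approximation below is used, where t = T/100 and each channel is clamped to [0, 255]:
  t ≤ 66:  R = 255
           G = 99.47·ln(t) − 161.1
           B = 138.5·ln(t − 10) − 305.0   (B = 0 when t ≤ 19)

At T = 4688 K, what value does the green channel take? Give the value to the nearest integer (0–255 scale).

t = 4688/100 = 46.88; the t ≤ 66 branch applies.
G = 99.47·ln 46.88 − 161.1 = 99.47·3.8476 − 161.1 = 221.620.
Rounded: 222.

222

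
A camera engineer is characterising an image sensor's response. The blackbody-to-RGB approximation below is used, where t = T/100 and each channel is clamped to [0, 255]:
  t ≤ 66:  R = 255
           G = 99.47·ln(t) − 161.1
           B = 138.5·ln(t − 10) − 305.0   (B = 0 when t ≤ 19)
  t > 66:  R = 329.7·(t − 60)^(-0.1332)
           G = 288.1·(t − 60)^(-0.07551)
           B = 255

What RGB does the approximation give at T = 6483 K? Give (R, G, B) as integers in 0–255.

t = 6483/100 = 64.83; the t ≤ 66 branch applies.
R = 255 by definition for t ≤ 66.
G = 99.47·ln 64.83 − 161.1 = 99.47·4.1718 − 161.1 = 253.866.
B = 138.5·ln(64.83 − 10) − 305.0 = 138.5·ln 54.83 − 305.0 = 138.5·4.0042 − 305.0 = 249.587.
Rounded: (255, 254, 250).

(255, 254, 250)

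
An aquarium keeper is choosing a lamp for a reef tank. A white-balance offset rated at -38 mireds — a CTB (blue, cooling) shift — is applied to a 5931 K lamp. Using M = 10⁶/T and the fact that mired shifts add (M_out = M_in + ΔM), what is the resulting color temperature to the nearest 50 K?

7650 K

M_in = 10⁶/5931 = 168.61 mireds.
M_out = 168.61 + (-38) = 130.61 mireds.
T_out = 10⁶/130.61 = 7656.6 K → 7650 K.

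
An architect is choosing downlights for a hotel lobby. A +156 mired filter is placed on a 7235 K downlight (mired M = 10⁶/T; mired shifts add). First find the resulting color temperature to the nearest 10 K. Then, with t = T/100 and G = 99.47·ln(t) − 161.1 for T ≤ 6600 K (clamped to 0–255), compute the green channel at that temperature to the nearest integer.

190

M_in = 10⁶/7235 = 138.22; M_out = 138.22 + (+156) = 294.22.
T_out = 10⁶/294.22 = 3398.9 K → 3400 K; t = 34.
G = 99.47·ln 34 − 161.1 = 99.47·3.5264 − 161.1 = 189.667.
Rounded: 190.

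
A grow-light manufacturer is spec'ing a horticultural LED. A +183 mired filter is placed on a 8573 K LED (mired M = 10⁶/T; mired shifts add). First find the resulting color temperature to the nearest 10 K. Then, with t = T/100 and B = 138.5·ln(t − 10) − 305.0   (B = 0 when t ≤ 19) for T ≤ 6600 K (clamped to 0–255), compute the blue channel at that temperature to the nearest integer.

132

M_in = 10⁶/8573 = 116.65; M_out = 116.65 + (+183) = 299.65.
T_out = 10⁶/299.65 = 3337.3 K → 3340 K; t = 33.4.
B = 138.5·ln(33.4 − 10) − 305.0 = 138.5·ln 23.4 − 305.0 = 138.5·3.1527 − 305.0 = 131.654.
Rounded: 132.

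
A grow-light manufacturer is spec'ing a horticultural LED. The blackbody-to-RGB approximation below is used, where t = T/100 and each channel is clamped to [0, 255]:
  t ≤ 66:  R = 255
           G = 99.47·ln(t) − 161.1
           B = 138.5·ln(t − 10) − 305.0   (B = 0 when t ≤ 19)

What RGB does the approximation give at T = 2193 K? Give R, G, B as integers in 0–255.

t = 2193/100 = 21.93; the t ≤ 66 branch applies.
R = 255 by definition for t ≤ 66.
G = 99.47·ln 21.93 − 161.1 = 99.47·3.0879 − 161.1 = 146.049.
B = 138.5·ln(21.93 − 10) − 305.0 = 138.5·ln 11.93 − 305.0 = 138.5·2.4791 − 305.0 = 38.349.
Rounded: (255, 146, 38).

R=255, G=146, B=38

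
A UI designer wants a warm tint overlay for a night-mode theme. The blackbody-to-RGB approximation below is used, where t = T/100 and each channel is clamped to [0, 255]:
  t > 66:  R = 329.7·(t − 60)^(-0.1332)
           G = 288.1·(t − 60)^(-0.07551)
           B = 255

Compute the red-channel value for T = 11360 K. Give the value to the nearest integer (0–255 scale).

t = 11360/100 = 113.6; the t > 66 branch applies.
R = 329.7·(113.6 − 60)^(-0.1332) = 329.7·53.6^(-0.1332) = 329.7·0.58840 = 193.997.
Rounded: 194.

194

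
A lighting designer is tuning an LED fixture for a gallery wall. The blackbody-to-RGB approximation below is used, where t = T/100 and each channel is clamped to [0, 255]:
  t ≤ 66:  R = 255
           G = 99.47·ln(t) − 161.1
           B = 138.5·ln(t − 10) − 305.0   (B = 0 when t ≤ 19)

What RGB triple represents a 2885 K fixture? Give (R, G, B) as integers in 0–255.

t = 2885/100 = 28.85; the t ≤ 66 branch applies.
R = 255 by definition for t ≤ 66.
G = 99.47·ln 28.85 − 161.1 = 99.47·3.3621 − 161.1 = 173.329.
B = 138.5·ln(28.85 − 10) − 305.0 = 138.5·ln 18.85 − 305.0 = 138.5·2.9365 − 305.0 = 101.707.
Rounded: (255, 173, 102).

(255, 173, 102)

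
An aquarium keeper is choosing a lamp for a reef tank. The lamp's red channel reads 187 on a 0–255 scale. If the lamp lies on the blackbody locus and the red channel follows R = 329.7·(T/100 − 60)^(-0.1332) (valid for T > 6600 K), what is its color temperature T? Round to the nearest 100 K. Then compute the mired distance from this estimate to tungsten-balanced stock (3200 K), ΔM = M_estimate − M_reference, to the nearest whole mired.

(t − 60)^(-0.1332) = 187/329.7 = 0.56718.
t − 60 = 0.56718^(1/-0.1332) = 0.56718^(-7.508) = 70.620, so t = 130.620.
T = 100·t = 13062 K → 13100 K to the nearest 100 K.
M_estimate = 10⁶/13100 = 76.34; M_reference = 10⁶/3200 = 312.50.
ΔM = 76.34 − 312.50 = -236.16 → -236 mireds.

-236 mireds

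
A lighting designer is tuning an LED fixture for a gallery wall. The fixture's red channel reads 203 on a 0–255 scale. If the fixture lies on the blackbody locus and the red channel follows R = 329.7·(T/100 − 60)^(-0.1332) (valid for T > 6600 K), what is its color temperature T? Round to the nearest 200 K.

(t − 60)^(-0.1332) = 203/329.7 = 0.61571.
t − 60 = 0.61571^(1/-0.1332) = 0.61571^(-7.508) = 38.129, so t = 98.129.
T = 100·t = 9813 K → 9800 K to the nearest 200 K.

9800 K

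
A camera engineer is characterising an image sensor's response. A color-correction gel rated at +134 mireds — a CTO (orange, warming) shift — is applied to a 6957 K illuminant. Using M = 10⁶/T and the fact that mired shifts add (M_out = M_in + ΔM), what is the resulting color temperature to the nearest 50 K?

M_in = 10⁶/6957 = 143.74 mireds.
M_out = 143.74 + (+134) = 277.74 mireds.
T_out = 10⁶/277.74 = 3600.5 K → 3600 K.

3600 K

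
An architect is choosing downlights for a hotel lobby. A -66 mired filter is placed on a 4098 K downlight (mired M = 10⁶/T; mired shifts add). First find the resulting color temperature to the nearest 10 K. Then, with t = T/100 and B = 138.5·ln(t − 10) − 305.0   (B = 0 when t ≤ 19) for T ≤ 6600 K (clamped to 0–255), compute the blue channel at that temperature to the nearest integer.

M_in = 10⁶/4098 = 244.02; M_out = 244.02 + (-66) = 178.02.
T_out = 10⁶/178.02 = 5617.3 K → 5620 K; t = 56.2.
B = 138.5·ln(56.2 − 10) − 305.0 = 138.5·ln 46.2 − 305.0 = 138.5·3.8330 − 305.0 = 225.868.
Rounded: 226.

226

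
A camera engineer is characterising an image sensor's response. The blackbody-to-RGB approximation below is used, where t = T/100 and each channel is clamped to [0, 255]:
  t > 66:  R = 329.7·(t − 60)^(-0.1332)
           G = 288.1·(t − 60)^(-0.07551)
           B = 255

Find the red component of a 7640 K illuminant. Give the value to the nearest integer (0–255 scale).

t = 7640/100 = 76.4; the t > 66 branch applies.
R = 329.7·(76.4 − 60)^(-0.1332) = 329.7·16.4^(-0.1332) = 329.7·0.68894 = 227.144.
Rounded: 227.

227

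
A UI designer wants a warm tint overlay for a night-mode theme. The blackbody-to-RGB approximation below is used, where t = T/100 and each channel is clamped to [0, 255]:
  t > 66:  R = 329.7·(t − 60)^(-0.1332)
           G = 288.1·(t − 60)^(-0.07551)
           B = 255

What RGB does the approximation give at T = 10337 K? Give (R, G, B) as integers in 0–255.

(200, 217, 255)

t = 10337/100 = 103.37; the t > 66 branch applies.
R = 329.7·(103.37 − 60)^(-0.1332) = 329.7·43.37^(-0.1332) = 329.7·0.60524 = 199.547.
G = 288.1·(103.37 − 60)^(-0.07551) = 288.1·43.37^(-0.07551) = 288.1·0.75227 = 216.730.
B = 255 by definition for t > 66.
Rounded: (200, 217, 255).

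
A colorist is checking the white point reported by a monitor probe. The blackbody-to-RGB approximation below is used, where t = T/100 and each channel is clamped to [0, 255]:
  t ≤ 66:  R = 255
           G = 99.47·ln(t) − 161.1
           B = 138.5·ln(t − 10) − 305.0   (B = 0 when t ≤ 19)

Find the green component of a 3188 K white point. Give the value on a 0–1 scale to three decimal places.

0.719

t = 3188/100 = 31.88; the t ≤ 66 branch applies.
G = 99.47·ln 31.88 − 161.1 = 99.47·3.4620 − 161.1 = 183.263.
On a 0–1 scale: 183.263/255 = 0.7187 → 0.719.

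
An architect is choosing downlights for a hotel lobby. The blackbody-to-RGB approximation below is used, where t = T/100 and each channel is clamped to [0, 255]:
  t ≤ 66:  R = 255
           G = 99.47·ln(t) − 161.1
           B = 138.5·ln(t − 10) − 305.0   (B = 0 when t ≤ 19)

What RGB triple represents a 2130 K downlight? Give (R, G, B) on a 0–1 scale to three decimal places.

t = 2130/100 = 21.3; the t ≤ 66 branch applies.
R = 255 by definition for t ≤ 66.
G = 99.47·ln 21.3 − 161.1 = 99.47·3.0587 − 161.1 = 143.150.
B = 138.5·ln(21.3 − 10) − 305.0 = 138.5·ln 11.3 − 305.0 = 138.5·2.4248 − 305.0 = 30.835.
Dividing each by 255: (1.0000, 0.5614, 0.1209) → (1.000, 0.561, 0.121).

(1.000, 0.561, 0.121)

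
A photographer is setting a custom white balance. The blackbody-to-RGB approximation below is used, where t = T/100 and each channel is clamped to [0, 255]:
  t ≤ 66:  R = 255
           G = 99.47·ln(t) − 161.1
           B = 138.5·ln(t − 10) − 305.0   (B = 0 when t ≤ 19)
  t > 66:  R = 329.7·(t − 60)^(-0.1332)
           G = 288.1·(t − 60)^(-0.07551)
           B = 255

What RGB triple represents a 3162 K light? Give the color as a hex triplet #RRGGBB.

#FFB679

t = 3162/100 = 31.62; the t ≤ 66 branch applies.
R = 255 by definition for t ≤ 66.
G = 99.47·ln 31.62 − 161.1 = 99.47·3.4538 − 161.1 = 182.448.
B = 138.5·ln(31.62 − 10) − 305.0 = 138.5·ln 21.62 − 305.0 = 138.5·3.0736 − 305.0 = 120.696.
Rounded: (255, 182, 121).
In hex: #FFB679.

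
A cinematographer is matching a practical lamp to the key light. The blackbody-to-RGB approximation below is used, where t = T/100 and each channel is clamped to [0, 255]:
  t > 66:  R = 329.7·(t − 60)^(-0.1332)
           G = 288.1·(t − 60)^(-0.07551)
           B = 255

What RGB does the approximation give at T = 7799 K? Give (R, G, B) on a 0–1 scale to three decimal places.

(0.880, 0.908, 1.000)

t = 7799/100 = 77.99; the t > 66 branch applies.
R = 329.7·(77.99 − 60)^(-0.1332) = 329.7·17.99^(-0.1332) = 329.7·0.68050 = 224.362.
G = 288.1·(77.99 − 60)^(-0.07551) = 288.1·17.99^(-0.07551) = 288.1·0.80396 = 231.620.
B = 255 by definition for t > 66.
Dividing each by 255: (0.8798, 0.9083, 1.0000) → (0.880, 0.908, 1.000).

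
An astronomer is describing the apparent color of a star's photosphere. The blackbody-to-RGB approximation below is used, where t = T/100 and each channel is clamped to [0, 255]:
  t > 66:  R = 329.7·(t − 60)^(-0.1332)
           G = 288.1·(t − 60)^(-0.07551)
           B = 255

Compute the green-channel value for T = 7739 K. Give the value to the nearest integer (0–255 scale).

t = 7739/100 = 77.39; the t > 66 branch applies.
G = 288.1·(77.39 − 60)^(-0.07551) = 288.1·17.39^(-0.07551) = 288.1·0.80602 = 232.214.
Rounded: 232.

232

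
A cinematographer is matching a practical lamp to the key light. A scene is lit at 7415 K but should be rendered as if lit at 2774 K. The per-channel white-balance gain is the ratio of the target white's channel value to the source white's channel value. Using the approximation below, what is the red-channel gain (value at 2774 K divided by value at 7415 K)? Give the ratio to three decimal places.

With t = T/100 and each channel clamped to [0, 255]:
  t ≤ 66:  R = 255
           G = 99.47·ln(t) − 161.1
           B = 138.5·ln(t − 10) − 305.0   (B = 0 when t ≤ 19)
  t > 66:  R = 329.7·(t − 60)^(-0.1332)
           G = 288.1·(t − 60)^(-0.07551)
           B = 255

At 7415 K (t = 74.15):
  R = 329.7·(74.15 − 60)^(-0.1332) = 329.7·14.15^(-0.1332) = 329.7·0.70262 = 231.653.
At 2774 K (t = 27.74):
  R = 255 by definition for t ≤ 66.
Gain = 255.000 / 231.653 = 1.1008 → 1.101.

1.101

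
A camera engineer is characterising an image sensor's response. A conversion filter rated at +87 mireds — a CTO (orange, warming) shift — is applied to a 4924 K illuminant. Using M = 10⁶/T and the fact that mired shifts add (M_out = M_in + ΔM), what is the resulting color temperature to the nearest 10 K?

3450 K

M_in = 10⁶/4924 = 203.09 mireds.
M_out = 203.09 + (+87) = 290.09 mireds.
T_out = 10⁶/290.09 = 3447.2 K → 3450 K.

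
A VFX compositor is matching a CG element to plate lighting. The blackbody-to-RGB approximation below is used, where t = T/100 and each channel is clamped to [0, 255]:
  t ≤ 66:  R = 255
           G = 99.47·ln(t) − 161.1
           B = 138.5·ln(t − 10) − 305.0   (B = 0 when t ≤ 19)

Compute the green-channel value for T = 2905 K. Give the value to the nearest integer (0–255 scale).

t = 2905/100 = 29.05; the t ≤ 66 branch applies.
G = 99.47·ln 29.05 − 161.1 = 99.47·3.3690 − 161.1 = 174.016.
Rounded: 174.

174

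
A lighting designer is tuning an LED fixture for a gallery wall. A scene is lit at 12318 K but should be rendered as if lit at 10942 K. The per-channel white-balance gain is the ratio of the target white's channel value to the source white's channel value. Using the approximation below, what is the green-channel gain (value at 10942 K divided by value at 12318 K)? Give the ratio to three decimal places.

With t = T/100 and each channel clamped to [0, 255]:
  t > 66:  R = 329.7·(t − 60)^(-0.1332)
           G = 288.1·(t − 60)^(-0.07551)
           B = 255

1.019

At 12318 K (t = 123.18):
  G = 288.1·(123.18 − 60)^(-0.07551) = 288.1·63.18^(-0.07551) = 288.1·0.73120 = 210.660.
At 10942 K (t = 109.42):
  G = 288.1·(109.42 − 60)^(-0.07551) = 288.1·49.42^(-0.07551) = 288.1·0.74489 = 214.603.
Gain = 214.603 / 210.660 = 1.0187 → 1.019.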